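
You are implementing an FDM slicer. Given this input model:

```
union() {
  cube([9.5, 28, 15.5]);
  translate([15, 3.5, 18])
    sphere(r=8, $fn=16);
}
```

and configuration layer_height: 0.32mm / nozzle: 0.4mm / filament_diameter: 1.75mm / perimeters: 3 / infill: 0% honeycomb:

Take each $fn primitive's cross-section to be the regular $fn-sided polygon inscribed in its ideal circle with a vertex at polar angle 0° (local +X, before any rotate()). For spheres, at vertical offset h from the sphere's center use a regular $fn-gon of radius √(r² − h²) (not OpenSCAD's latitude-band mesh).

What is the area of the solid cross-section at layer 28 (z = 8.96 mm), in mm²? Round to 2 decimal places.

266.00 mm²

At z = 8.96 mm: the cube (footprint 9.5×28) is included at this height (area 266.00 mm²); the sphere at (15, 3.5) is absent (|z−center|=9.040 > r=8); Combining (union): only the 9.5×28 cube is present, so the union is just that shape — area = 266.00 mm². Overall, the cross-section is a single solid region. Net area = 266.00 mm².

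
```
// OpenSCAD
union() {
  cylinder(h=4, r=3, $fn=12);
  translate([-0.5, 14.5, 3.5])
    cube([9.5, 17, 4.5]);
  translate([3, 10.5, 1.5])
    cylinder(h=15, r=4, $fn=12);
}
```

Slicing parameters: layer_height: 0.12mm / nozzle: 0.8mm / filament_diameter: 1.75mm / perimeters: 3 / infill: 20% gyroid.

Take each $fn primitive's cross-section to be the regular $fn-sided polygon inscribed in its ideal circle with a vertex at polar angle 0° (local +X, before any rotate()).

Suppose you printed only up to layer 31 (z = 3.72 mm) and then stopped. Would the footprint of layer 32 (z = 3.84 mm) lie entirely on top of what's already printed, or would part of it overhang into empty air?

Compare the two slices. At z = 3.72: the r=3 cylinder contributes a regular 12-gon of circumradius 3 (area = (12/2)·3.000²·sin(360°/12) = 27.00 mm²); the cube at (-0.5, 14.5) is present — its section is the full 9.5×17 rectangle (area 161.50 mm²); the cylinder at (3, 10.5): section is a regular 12-gon, circumradius r=4 (area = (12/2)·4.000²·sin(360°/12) = 48.00 mm²); Merging all regions: the 3 present regions are separate (no shared area or edge), so areas and boundary lengths simply add and each stays a separate island — area = 236.50 mm². At z = 3.84: the cylinder: section is a regular 12-gon, circumradius r=3 (area = (12/2)·3.000²·sin(360°/12) = 27.00 mm²); the cube at (-0.5, 14.5) is present — its section is the full 9.5×17 rectangle (area 161.50 mm²); the r=4 cylinder at (3, 10.5) contributes a regular 12-gon of circumradius 4 (area = (12/2)·4.000²·sin(360°/12) = 48.00 mm²); Merging all regions: the 3 present regions are separate (no shared area or edge), so areas and boundary lengths simply add and each stays a separate island — area = 236.50 mm². Checking containment: the cross-section at z = 3.84 is a subset of the cross-section at z = 3.72.

entirely on top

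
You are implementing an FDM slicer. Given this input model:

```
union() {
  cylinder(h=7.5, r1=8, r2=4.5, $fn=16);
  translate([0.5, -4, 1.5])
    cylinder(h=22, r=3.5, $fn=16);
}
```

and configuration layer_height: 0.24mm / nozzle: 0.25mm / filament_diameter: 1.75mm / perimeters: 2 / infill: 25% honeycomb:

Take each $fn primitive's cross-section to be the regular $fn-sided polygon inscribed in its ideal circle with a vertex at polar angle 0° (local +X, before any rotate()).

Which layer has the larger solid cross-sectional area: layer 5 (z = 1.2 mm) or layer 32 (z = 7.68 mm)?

Layer 5 (z = 1.2): the cone: at t=0.160 of its height the radius interpolates to r₁+(r₂−r₁)t = 7.440, giving a regular 16-gon of that circumradius (area = (16/2)·7.440²·sin(360°/16) = 169.46 mm²); the cylinder at (0.5, -4) does not reach this height (z outside [1.5, 23.5]); Combining (union): only the cone is present, so the union is just that shape — area = 169.46 mm². So its area = 169.46 mm². Layer 32 (z = 7.68): the cone does not reach this height (z outside [0, 7.5]); the r=3.5 cylinder at (0.5, -4) contributes a regular 16-gon of circumradius 3.5 (area = (16/2)·3.500²·sin(360°/16) = 37.50 mm²); Merging all regions: only the r=3.5 cylinder at (0.5, -4) is present, so the union is just that shape — area = 37.50 mm². So its area = 37.50 mm². Layer 5 is larger (169.46 vs 37.50 mm²).

layer 5 (z = 1.2 mm)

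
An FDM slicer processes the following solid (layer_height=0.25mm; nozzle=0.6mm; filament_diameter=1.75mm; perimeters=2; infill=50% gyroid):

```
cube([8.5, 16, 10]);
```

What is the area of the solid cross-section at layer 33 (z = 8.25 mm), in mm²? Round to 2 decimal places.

At z = 8.25 mm: the 8.5×16 cube contributes its full rectangle (area 136.00 mm²). Overall, the cross-section is a single solid region. Net area = 136.00 mm².

136.00 mm²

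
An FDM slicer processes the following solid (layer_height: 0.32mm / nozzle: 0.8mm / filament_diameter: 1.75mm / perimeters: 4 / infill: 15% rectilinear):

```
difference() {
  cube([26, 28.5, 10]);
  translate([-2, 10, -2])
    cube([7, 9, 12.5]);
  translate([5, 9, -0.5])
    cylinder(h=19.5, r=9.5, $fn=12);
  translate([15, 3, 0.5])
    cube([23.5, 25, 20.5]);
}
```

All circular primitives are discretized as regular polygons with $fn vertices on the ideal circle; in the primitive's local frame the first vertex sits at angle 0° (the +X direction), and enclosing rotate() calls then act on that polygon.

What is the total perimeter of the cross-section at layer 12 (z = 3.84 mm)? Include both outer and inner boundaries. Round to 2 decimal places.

145.70 mm

At z = 3.84 mm: the cube (footprint 26×28.5) is included at this height (perimeter 109.00 mm); the cube at (-2, 10) is present — its section is the full 7×9 rectangle (perimeter 32.00 mm); the r=9.5 cylinder at (5, 9) contributes a regular 12-gon of circumradius 9.5 (perimeter = 2·12·9.500·sin(180°/12) = 59.01 mm); the cube at (15, 3) is present — its section is the full 23.5×25 rectangle (perimeter 97.00 mm); Taking the first minus the rest: starting from the 26×28.5 cube, the 7×9 cube at (-2, 10) partially overlaps it — only the 45.00 mm² overlap (of its 63.00 mm²) is removed, clipping the outline; the r=9.5 cylinder at (5, 9) partially overlaps it — only the 183.57 mm² overlap (of its 270.75 mm²) is removed, clipping the outline; the 23.5×25 cube at (15, 3) partially overlaps it — only the 275.00 mm² overlap (of its 587.50 mm²) is removed, clipping the outline — boundary = 145.70 mm. Overall, the cross-section has 2 separate islands. Total boundary length (outer) = 145.70 mm.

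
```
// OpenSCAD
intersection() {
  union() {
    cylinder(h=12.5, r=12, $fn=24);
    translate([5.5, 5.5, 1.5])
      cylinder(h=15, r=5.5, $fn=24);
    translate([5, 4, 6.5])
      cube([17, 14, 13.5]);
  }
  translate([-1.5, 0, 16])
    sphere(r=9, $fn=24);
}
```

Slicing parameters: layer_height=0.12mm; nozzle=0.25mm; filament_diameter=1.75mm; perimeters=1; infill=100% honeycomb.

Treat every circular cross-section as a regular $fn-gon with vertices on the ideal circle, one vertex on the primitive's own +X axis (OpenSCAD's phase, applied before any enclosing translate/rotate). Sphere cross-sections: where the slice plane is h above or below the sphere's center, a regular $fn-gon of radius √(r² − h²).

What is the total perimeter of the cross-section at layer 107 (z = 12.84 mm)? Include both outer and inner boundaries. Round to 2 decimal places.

At z = 12.84 mm: the cylinder is not intersected at this z (z outside [0, 12.5]); the cylinder at (5.5, 5.5): section is a regular 24-gon, circumradius r=5.5 (perimeter = 2·24·5.500·sin(180°/24) = 34.46 mm); the cube at (5, 4) is present — its section is the full 17×14 rectangle (perimeter 62.00 mm); Taking the union: the regions partially overlap (shared area 35.07 mm²), so the edge portions inside another operand are dropped and the merged outline is re-measured after clipping — boundary = 73.11 mm; the r=9 sphere at (-1.5, 0) slices to a regular 24-gon of circumradius 8.427 (√(r²−h²) with h=3.16 from center) (perimeter = 2·24·8.427·sin(180°/24) = 52.80 mm); After intersecting: the r=9 sphere at (-1.5, 0) partially overlaps that combined region; clipping to the common part keeps 35.06 mm² — boundary = 23.58 mm. Overall, the cross-section is a single solid region. Total boundary length (outer) = 23.58 mm.

23.58 mm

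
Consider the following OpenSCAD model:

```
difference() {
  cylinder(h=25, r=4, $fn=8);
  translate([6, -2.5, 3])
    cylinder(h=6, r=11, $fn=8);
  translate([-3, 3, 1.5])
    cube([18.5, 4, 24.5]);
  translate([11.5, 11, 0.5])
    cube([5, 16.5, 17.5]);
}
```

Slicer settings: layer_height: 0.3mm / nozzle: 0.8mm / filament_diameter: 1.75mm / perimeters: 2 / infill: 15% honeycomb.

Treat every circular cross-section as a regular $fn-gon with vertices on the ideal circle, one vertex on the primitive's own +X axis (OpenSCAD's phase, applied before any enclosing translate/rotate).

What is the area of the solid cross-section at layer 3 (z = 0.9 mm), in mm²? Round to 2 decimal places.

45.25 mm²

At z = 0.9 mm: the r=4 cylinder gives a regular 8-gon of circumradius 4 (constant along its height) (area = (8/2)·4.000²·sin(360°/8) = 45.25 mm²); the cylinder at (6, -2.5) is not intersected at this z (z outside [3, 9]); the cube at (-3, 3) does not reach this height (z outside [1.5, 26]); the 5×16.5 cube at (11.5, 11) contributes its full rectangle (area 82.50 mm²); Subtracting the remaining from the first: starting from the r=4 cylinder (45.25 mm²), the 5×16.5 cube at (11.5, 11) misses the remaining region (no effect) — area = 45.25 mm². Overall, the cross-section is a single solid region. Net area = 45.25 mm².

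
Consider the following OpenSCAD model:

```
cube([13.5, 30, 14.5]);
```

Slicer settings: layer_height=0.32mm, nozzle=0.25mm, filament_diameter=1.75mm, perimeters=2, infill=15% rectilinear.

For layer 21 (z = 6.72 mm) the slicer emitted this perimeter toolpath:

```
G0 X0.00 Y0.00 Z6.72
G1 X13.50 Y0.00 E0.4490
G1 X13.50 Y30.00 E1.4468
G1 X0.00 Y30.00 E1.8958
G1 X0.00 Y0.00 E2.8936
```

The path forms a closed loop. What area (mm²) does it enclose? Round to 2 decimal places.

405.00 mm²

Apply the shoelace formula to the sequence of (X, Y) vertices; enclosed area = 405.00 mm².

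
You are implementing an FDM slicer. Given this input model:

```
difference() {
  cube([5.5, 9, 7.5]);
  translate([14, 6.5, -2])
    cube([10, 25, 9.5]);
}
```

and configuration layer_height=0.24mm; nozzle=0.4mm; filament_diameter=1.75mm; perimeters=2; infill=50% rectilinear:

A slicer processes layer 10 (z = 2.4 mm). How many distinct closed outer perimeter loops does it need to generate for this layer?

1

At z = 2.4 mm: the cube is present — its section is the full 5.5×9 rectangle; the cube at (14, 6.5) is present — its section is the full 10×25 rectangle; Taking the first minus the rest: starting from the 5.5×9 cube, the 10×25 cube at (14, 6.5) misses the remaining region (no effect) — 1 connected region. The result has 1 disconnected region.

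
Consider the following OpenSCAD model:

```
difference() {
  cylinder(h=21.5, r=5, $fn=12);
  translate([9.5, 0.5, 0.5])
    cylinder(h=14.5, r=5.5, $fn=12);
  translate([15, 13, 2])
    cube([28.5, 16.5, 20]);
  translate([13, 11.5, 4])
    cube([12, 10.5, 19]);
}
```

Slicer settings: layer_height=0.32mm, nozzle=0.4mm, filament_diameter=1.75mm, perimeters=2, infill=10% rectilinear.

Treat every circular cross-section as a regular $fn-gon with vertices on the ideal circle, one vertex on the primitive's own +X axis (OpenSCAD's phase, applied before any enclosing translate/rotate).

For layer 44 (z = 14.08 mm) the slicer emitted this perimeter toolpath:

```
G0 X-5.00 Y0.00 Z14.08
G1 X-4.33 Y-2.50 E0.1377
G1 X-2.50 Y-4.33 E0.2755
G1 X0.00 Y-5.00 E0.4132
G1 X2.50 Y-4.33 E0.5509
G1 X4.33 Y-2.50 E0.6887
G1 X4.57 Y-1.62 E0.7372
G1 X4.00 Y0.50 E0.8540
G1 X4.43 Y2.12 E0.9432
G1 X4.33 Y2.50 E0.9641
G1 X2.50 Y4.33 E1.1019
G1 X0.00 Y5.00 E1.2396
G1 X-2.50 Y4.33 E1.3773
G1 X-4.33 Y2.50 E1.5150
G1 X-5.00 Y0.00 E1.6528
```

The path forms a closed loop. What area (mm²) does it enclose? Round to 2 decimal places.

Apply the shoelace formula to the sequence of (X, Y) vertices; enclosed area = 73.17 mm².

73.17 mm²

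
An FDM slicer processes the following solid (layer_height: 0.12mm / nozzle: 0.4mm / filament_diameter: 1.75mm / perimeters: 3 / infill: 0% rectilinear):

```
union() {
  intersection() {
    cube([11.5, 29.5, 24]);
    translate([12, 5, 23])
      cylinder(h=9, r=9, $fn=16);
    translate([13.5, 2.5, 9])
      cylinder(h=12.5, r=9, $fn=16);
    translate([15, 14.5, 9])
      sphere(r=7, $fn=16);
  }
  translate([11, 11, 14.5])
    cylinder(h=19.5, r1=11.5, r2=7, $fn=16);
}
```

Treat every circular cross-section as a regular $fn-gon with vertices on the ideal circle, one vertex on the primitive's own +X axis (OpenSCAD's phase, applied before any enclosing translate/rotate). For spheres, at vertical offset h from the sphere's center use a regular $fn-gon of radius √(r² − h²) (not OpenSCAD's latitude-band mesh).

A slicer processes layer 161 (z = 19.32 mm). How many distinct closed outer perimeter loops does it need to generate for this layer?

At z = 19.32 mm: the 11.5×29.5 cube contributes its full rectangle; the cylinder at (12, 5) is not intersected at this z (z outside [23, 32]); the cylinder at (13.5, 2.5): section is a regular 16-gon, circumradius r=9; the sphere at (15, 14.5) is not intersected at this z (|z−center|=10.320 > r=7); After intersecting: at least one operand is absent at this height, so nothing remains; the cone at (11, 11) (r1=11.5→r2=7) has section circumradius 10.388 here — a regular 16-gon; Merging all regions: only the cone at (11, 11) is present, so the union is just that shape — 1 connected region. The result has 1 disconnected region.

1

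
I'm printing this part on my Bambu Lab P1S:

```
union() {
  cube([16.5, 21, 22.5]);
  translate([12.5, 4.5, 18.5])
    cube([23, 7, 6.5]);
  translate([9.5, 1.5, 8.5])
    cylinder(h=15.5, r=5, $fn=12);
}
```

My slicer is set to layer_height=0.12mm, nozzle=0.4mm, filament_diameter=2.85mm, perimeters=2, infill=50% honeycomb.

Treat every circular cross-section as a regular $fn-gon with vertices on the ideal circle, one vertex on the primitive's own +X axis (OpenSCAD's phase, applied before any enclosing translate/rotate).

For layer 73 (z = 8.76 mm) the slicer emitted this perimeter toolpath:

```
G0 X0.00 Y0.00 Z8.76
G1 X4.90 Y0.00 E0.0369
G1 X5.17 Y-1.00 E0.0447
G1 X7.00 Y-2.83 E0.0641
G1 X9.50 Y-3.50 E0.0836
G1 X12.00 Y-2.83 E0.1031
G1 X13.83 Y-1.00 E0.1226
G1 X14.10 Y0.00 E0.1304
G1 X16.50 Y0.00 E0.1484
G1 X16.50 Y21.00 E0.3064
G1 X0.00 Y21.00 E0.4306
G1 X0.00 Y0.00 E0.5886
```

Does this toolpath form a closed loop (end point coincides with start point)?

Start point (G0): (0.00, 0.00). End point (last G1): the path returns to the start — closed.

yes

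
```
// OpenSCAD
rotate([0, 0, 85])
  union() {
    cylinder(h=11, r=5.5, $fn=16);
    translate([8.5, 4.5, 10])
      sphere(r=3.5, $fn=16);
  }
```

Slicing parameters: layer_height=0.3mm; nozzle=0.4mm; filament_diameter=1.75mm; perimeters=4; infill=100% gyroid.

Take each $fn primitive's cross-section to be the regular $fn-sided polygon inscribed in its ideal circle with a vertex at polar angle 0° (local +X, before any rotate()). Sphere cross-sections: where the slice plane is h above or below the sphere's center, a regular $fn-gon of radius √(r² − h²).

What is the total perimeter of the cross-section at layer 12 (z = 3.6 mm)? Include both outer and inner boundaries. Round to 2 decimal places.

34.34 mm

At z = 3.6 mm: the cylinder: section is a regular 16-gon, circumradius r=5.5 (perimeter = 2·16·5.500·sin(180°/16) = 34.34 mm); the sphere at (8.5, 4.5) is not intersected at this z (|z−center|=6.400 > r=3.5); Merging all regions: only the r=5.5 cylinder is present, so the union is just that shape — boundary = 34.34 mm; (rotated 85° about Z; rotation is an isometry so areas/perimeters/island counts are preserved). Overall, the cross-section is a single solid region. Total boundary length (outer) = 34.34 mm.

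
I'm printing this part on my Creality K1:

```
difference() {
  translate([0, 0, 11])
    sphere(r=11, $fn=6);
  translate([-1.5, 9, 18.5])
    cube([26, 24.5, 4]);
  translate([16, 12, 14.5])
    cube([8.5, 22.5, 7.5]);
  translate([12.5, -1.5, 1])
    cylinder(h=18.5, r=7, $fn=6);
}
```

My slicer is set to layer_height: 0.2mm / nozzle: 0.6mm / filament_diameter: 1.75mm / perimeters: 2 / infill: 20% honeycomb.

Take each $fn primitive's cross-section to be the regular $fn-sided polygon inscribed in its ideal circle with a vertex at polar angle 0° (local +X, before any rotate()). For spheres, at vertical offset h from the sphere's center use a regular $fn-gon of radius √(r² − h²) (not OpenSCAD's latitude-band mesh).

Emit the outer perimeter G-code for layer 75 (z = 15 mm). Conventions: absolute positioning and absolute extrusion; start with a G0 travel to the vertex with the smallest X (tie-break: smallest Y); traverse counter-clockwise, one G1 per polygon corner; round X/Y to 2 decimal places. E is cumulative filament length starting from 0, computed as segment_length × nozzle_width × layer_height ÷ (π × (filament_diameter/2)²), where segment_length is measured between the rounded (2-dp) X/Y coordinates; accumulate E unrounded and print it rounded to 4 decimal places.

At z = 15 mm: the sphere: section is a regular 6-gon, circumradius = √(r²−h²) = √(11²−4²) = 10.247; the cube at (-1.5, 9) is absent (z outside [18.5, 22.5]); the cube at (16, 12) is present — its section is the full 8.5×22.5 rectangle; the r=7 cylinder at (12.5, -1.5) contributes a regular 6-gon of circumradius 7; Taking the first minus the rest: starting from the r=11 sphere, the 8.5×22.5 cube at (16, 12) misses the remaining region (no effect); the r=7 cylinder at (12.5, -1.5) partially overlaps it — only the 18.87 mm² overlap (of its 127.31 mm²) is removed, clipping the outline — 1 connected region. The outline is a single polygon with 8 vertices. Extrusion per mm of travel: 0.6 × 0.2 / (π × 0.875²) = 0.049890. Accumulating E over each segment gives final E = 3.0666.

G0 X-10.25 Y0.00 Z15.00
G1 X-5.12 Y-8.87 E0.5112
G1 X5.12 Y-8.87 E1.0221
G1 X7.44 Y-4.86 E1.2532
G1 X5.50 Y-1.50 E1.4468
G1 X8.31 Y3.36 E1.7269
G1 X5.12 Y8.87 E2.0445
G1 X-5.12 Y8.87 E2.5554
G1 X-10.25 Y0.00 E3.0666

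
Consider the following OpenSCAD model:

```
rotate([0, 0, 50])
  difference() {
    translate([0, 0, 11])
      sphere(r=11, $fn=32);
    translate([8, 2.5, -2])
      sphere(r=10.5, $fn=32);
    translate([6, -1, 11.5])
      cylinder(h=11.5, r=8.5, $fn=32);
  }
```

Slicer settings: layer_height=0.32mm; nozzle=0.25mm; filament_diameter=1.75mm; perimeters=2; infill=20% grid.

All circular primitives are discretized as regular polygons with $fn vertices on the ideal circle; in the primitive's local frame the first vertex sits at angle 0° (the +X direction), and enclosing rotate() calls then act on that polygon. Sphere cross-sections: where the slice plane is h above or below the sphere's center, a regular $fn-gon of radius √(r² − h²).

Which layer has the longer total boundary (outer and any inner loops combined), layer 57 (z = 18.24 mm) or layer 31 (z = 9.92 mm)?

Layer 57 (z = 18.24): the r=11 sphere slices to a regular 32-gon of circumradius 8.281 (√(r²−h²) with h=7.24 from center) (perimeter = 2·32·8.281·sin(180°/32) = 51.95 mm); the sphere at (8, 2.5) is absent (|z−center|=20.240 > r=10.5); the r=8.5 cylinder at (6, -1) contributes a regular 32-gon of circumradius 8.5 (perimeter = 2·32·8.500·sin(180°/32) = 53.32 mm); After the difference (first − rest): starting from the r=11 sphere, the r=8.5 cylinder at (6, -1) partially overlaps it — only the 120.27 mm² overlap (of its 225.52 mm²) is removed, clipping the outline — boundary = 51.32 mm; (whole slice rotated 50° about Z — lengths, areas and connectivity unchanged). So its perimeter = 51.32 mm. Layer 31 (z = 9.92): the r=11 sphere contributes a regular 32-gon of circumradius √(11²−1.08²) = 10.947 (perimeter = 2·32·10.947·sin(180°/32) = 68.67 mm); the sphere at (8, 2.5) is not intersected at this z (|z−center|=11.920 > r=10.5); the cylinder at (6, -1) does not reach this height (z outside [11.5, 23]); After the difference (first − rest): none of the subtracted shapes is present at this height, so the r=11 sphere is unchanged — boundary = 68.67 mm; (rotated 50° about Z; rotation is an isometry so areas/perimeters/island counts are preserved). So its perimeter = 68.67 mm. Layer 31 is larger (68.67 vs 51.32 mm).

layer 31 (z = 9.92 mm)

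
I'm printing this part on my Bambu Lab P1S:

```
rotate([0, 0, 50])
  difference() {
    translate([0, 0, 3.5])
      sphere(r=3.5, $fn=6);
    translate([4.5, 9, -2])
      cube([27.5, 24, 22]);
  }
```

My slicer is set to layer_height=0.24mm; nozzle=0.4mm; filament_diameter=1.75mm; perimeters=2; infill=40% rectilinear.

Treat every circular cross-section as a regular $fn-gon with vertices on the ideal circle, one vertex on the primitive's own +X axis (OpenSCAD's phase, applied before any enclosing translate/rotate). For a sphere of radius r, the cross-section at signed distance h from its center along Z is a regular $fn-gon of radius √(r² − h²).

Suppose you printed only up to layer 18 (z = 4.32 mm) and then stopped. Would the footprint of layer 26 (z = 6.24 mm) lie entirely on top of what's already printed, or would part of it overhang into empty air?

Compare the two slices. At z = 4.32: the sphere: section is a regular 6-gon, circumradius = √(r²−h²) = √(3.5²−0.82²) = 3.403 (area = (6/2)·3.403²·sin(360°/6) = 30.08 mm²); the cube at (4.5, 9) is present — its section is the full 27.5×24 rectangle (area 660.00 mm²); Subtracting the remaining from the first: starting from the r=3.5 sphere (30.08 mm²), the 27.5×24 cube at (4.5, 9) misses the remaining region (no effect) — area = 30.08 mm²; (rotated 50° about Z; rotation is an isometry so areas/perimeters/island counts are preserved). At z = 6.24: the r=3.5 sphere contributes a regular 6-gon of circumradius √(3.5²−2.74²) = 2.178 (area = (6/2)·2.178²·sin(360°/6) = 12.32 mm²); the cube at (4.5, 9) (footprint 27.5×24) is included at this height (area 660.00 mm²); Subtracting the remaining from the first: starting from the r=3.5 sphere (12.32 mm²), the 27.5×24 cube at (4.5, 9) misses the remaining region (no effect) — area = 12.32 mm²; (whole slice rotated 50° about Z — lengths, areas and connectivity unchanged). Checking containment: the cross-section at z = 6.24 is a subset of the cross-section at z = 4.32.

entirely on top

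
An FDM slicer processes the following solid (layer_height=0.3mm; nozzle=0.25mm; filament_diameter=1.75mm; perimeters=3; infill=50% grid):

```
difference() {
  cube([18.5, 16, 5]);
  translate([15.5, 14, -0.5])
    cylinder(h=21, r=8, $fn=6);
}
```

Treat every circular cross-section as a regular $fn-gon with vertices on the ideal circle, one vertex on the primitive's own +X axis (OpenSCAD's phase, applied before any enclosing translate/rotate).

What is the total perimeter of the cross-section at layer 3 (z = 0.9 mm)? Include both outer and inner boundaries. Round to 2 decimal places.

At z = 0.9 mm: the cube is present — its section is the full 18.5×16 rectangle (perimeter 69.00 mm); the r=8 cylinder at (15.5, 14) gives a regular 6-gon of circumradius 8 (constant along its height) (perimeter = 2·6·8.000·sin(180°/6) = 48.00 mm); Taking the first minus the rest: starting from the 18.5×16 cube, the r=8 cylinder at (15.5, 14) partially overlaps it — only the 83.20 mm² overlap (of its 166.28 mm²) is removed, clipping the outline — boundary = 67.54 mm. Overall, the cross-section is a single solid region. Total boundary length (outer) = 67.54 mm.

67.54 mm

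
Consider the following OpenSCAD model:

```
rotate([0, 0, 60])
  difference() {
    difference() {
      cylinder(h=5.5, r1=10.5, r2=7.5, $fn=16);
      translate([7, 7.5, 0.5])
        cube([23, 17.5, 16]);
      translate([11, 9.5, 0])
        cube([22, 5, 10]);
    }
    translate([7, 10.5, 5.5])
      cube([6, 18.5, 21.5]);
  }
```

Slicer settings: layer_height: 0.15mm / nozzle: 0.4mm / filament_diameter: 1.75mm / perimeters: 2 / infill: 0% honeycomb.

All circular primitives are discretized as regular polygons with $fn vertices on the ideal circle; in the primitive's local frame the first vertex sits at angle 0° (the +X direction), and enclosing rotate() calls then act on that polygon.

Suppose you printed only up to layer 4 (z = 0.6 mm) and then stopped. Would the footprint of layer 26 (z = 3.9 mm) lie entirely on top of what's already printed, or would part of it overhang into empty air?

entirely on top

Compare the two slices. At z = 0.6: the cone: at t=0.109 of its height the radius interpolates to r₁+(r₂−r₁)t = 10.173, giving a regular 16-gon of that circumradius (area = (16/2)·10.173²·sin(360°/16) = 316.81 mm²); the cube at (7, 7.5) is present — its section is the full 23×17.5 rectangle (area 402.50 mm²); the 22×5 cube at (11, 9.5) contributes its full rectangle (area 110.00 mm²); Taking the first minus the rest: starting from the cone (316.81 mm²), the 23×17.5 cube at (7, 7.5) misses the remaining region (no effect); the 22×5 cube at (11, 9.5) misses the remaining region (no effect) — area = 316.81 mm²; the cube at (7, 10.5) is not intersected at this z (z outside [5.5, 27]); Taking the first minus the rest: none of the subtracted shapes is present at this height, so that combined region is unchanged — area = 316.81 mm²; (rotated 60° about Z; rotation is an isometry so areas/perimeters/island counts are preserved). At z = 3.9: the cone contributes a regular 16-gon of circumradius 8.373 (interpolated between r1=10.5 and r2=7.5 at t=0.709) (area = (16/2)·8.373²·sin(360°/16) = 214.62 mm²); the cube at (7, 7.5) is present — its section is the full 23×17.5 rectangle (area 402.50 mm²); the 22×5 cube at (11, 9.5) contributes its full rectangle (area 110.00 mm²); Subtracting the remaining from the first: starting from the cone (214.62 mm²), the 23×17.5 cube at (7, 7.5) misses the remaining region (no effect); the 22×5 cube at (11, 9.5) misses the remaining region (no effect) — area = 214.62 mm²; the cube at (7, 10.5) is not intersected at this z (z outside [5.5, 27]); Taking the first minus the rest: none of the subtracted shapes is present at this height, so the result so far is unchanged — area = 214.62 mm²; (rotated 60° about Z; rotation is an isometry so areas/perimeters/island counts are preserved). Checking containment: the cross-section at z = 3.9 is a subset of the cross-section at z = 0.6.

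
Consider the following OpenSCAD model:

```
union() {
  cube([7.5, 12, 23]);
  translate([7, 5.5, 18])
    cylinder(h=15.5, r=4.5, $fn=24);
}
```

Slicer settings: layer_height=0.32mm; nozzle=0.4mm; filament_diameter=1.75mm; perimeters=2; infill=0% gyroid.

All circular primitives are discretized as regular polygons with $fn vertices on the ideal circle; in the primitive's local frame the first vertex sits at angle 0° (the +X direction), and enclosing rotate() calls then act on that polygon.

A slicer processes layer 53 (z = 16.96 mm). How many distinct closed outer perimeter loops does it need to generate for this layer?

1

At z = 16.96 mm: the 7.5×12 cube contributes its full rectangle; the cylinder at (7, 5.5) is absent (z outside [18, 33.5]); Taking the union: only the 7.5×12 cube is present, so the union is just that shape — 1 connected region. The result has 1 disconnected region.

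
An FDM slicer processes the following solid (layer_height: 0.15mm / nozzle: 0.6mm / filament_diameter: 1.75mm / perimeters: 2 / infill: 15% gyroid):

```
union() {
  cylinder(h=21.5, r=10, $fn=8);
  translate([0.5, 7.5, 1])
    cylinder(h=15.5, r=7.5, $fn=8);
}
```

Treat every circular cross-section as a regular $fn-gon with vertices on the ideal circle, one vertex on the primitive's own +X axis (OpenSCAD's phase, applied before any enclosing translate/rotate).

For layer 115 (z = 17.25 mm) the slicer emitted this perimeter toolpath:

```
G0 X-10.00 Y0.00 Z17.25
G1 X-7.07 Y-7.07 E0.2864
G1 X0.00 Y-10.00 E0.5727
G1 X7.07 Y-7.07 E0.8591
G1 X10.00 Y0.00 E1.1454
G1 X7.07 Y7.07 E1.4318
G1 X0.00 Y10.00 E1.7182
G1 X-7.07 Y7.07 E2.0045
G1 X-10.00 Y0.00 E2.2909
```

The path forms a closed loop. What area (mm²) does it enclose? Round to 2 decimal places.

282.80 mm²

Apply the shoelace formula to the sequence of (X, Y) vertices; enclosed area = 282.80 mm².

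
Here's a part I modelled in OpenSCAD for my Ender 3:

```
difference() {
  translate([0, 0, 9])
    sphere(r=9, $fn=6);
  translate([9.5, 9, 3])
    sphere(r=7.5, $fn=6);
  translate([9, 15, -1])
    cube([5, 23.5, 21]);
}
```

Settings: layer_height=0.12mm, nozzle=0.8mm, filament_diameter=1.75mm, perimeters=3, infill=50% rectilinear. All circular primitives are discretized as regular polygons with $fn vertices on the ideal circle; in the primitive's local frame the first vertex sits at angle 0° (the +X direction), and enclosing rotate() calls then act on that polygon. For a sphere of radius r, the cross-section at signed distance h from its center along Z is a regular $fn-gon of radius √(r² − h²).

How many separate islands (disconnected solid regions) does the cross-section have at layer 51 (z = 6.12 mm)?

1

At z = 6.12 mm: the r=9 sphere slices to a regular 6-gon of circumradius 8.527 (√(r²−h²) with h=2.88 from center); the sphere at (9.5, 9): section is a regular 6-gon, circumradius = √(r²−h²) = √(7.5²−3.12²) = 6.820; the cube at (9, 15) is present — its section is the full 5×23.5 rectangle; Taking the first minus the rest: starting from the r=9 sphere, the r=7.5 sphere at (9.5, 9) partially overlaps it — only the 2.79 mm² overlap (of its 120.85 mm²) is removed, clipping the outline; the 5×23.5 cube at (9, 15) misses the remaining region (no effect) — 1 connected region. Overall, the cross-section is a single solid region. Island count = 1.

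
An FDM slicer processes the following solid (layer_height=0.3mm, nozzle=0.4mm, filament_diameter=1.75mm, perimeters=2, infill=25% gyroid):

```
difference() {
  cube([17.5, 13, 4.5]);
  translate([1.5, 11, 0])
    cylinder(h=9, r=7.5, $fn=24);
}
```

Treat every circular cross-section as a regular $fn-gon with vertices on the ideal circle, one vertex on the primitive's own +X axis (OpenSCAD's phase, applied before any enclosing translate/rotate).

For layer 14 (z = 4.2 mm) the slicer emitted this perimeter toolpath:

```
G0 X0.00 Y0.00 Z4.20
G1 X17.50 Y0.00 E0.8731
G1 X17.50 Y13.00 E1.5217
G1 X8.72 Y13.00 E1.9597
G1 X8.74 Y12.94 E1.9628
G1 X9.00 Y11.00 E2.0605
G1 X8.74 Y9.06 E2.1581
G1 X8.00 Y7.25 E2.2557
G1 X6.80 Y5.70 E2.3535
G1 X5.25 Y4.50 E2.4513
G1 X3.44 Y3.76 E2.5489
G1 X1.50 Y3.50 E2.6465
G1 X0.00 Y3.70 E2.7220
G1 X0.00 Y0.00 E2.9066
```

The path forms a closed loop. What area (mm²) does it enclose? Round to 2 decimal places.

Apply the shoelace formula to the sequence of (X, Y) vertices; enclosed area = 155.00 mm².

155.00 mm²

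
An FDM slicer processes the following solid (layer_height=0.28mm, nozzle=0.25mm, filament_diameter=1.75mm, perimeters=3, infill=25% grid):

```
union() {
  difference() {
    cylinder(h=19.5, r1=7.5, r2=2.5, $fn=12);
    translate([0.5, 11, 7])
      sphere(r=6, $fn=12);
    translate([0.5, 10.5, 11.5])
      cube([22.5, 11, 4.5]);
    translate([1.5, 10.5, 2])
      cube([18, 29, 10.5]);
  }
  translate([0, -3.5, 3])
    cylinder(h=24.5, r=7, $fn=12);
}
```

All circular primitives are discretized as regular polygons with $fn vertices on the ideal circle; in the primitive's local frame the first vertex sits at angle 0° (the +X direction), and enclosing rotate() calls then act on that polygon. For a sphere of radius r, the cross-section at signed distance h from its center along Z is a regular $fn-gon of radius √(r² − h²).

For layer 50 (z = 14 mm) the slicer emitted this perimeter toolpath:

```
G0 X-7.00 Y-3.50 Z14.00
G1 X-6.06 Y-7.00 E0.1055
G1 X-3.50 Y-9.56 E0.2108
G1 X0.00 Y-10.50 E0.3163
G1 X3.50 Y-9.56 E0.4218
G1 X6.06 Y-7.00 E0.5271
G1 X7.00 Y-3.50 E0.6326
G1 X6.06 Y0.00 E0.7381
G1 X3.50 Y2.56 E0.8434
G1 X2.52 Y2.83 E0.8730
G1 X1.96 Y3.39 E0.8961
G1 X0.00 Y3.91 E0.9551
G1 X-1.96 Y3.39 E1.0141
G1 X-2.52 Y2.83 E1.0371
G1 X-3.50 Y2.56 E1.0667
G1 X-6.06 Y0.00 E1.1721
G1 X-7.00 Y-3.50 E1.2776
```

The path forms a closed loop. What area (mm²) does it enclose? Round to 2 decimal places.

Apply the shoelace formula to the sequence of (X, Y) vertices; enclosed area = 148.81 mm².

148.81 mm²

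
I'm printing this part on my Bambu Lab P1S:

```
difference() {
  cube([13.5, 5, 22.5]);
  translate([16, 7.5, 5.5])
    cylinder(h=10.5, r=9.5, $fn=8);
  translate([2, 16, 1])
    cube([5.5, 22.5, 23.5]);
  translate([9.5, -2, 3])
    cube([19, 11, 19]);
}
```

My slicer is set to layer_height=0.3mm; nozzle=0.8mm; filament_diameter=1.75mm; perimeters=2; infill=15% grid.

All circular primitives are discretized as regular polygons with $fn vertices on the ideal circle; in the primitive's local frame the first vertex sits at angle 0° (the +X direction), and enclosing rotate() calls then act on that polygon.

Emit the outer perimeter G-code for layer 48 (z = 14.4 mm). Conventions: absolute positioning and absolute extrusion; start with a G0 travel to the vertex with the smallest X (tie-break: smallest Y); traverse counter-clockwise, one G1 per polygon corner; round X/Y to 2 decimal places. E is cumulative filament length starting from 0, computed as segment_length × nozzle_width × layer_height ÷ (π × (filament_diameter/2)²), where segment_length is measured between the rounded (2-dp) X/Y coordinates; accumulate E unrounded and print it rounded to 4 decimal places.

G0 X0.00 Y0.00 Z14.40
G1 X9.50 Y0.00 E0.9479
G1 X9.50 Y0.69 E1.0168
G1 X9.28 Y0.78 E1.0405
G1 X7.54 Y5.00 E1.4959
G1 X0.00 Y5.00 E2.2483
G1 X0.00 Y0.00 E2.7472

At z = 14.4 mm: the 13.5×5 cube contributes its full rectangle; the cylinder at (16, 7.5): section is a regular 8-gon, circumradius r=9.5; the cube at (2, 16) (footprint 5.5×22.5) is included at this height; the 19×11 cube at (9.5, -2) contributes its full rectangle; After the difference (first − rest): starting from the 13.5×5 cube, the r=9.5 cylinder at (16, 7.5) partially overlaps it — only the 24.03 mm² overlap (of its 255.27 mm²) is removed, clipping the outline; the 5.5×22.5 cube at (2, 16) misses the remaining region (no effect); the 19×11 cube at (9.5, -2) partially overlaps it — only the 0.58 mm² overlap (of its 209.00 mm²) is removed, clipping the outline — 1 connected region. The outline is a single polygon with 6 vertices. Extrusion per mm of travel: 0.8 × 0.3 / (π × 0.875²) = 0.099780. Accumulating E over each segment gives final E = 2.7472.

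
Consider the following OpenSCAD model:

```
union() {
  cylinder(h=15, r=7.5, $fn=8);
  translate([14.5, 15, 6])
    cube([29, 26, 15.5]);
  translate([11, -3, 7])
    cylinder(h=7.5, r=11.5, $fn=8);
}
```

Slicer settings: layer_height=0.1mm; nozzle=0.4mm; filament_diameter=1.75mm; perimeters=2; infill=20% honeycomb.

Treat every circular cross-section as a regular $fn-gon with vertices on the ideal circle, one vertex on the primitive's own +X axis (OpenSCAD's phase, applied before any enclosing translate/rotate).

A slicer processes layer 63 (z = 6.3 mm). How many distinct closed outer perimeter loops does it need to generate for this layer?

2

At z = 6.3 mm: the cylinder: section is a regular 8-gon, circumradius r=7.5; the cube at (14.5, 15) (footprint 29×26) is included at this height; the cylinder at (11, -3) does not reach this height (z outside [7, 14.5]); Taking the union: the 2 present regions are separate (no shared area or edge), so areas and boundary lengths simply add and each stays a separate island — 2 connected regions. The result has 2 disconnected regions.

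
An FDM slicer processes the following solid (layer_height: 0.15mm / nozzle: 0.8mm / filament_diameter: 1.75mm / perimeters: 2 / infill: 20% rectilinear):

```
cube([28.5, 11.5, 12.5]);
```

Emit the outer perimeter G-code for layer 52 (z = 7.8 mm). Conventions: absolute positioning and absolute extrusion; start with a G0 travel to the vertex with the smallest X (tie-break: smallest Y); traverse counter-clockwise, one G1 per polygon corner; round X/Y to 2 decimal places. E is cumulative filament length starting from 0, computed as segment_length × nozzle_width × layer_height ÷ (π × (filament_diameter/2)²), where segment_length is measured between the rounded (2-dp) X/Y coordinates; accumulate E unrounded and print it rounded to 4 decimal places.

G0 X0.00 Y0.00 Z7.80
G1 X28.50 Y0.00 E1.4219
G1 X28.50 Y11.50 E1.9956
G1 X0.00 Y11.50 E3.4175
G1 X0.00 Y0.00 E3.9912

At z = 7.8 mm: the cube (footprint 28.5×11.5) is included at this height. The outline is a single polygon with 4 vertices. Extrusion per mm of travel: 0.8 × 0.15 / (π × 0.875²) = 0.049890. Accumulating E over each segment gives final E = 3.9912.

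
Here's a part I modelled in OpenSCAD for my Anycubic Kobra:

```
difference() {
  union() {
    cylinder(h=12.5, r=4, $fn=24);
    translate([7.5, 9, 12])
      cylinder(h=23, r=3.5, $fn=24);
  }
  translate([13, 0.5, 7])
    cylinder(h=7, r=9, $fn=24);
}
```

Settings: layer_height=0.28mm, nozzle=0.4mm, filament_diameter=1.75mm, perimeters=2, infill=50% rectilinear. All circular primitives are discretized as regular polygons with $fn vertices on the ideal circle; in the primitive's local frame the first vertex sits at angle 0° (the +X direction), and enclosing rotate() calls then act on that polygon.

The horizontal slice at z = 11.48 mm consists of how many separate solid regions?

At z = 11.48 mm: the cylinder: section is a regular 24-gon, circumradius r=4; the cylinder at (7.5, 9) does not reach this height (z outside [12, 35]); Combining (union): only the r=4 cylinder is present, so the union is just that shape — 1 connected region; the r=9 cylinder at (13, 0.5) contributes a regular 24-gon of circumradius 9; Taking the first minus the rest: starting from that combined region, the r=9 cylinder at (13, 0.5) misses the remaining region (no effect) — 1 connected region. The result has 1 disconnected region.

1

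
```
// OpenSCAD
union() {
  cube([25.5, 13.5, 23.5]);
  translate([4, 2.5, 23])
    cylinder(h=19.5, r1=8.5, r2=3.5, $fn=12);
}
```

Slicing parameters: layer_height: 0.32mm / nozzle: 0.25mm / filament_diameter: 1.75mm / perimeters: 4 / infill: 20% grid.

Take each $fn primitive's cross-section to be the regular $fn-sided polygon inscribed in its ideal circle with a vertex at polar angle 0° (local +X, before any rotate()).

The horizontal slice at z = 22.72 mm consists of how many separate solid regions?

At z = 22.72 mm: the cube (footprint 25.5×13.5) is included at this height; the cone at (4, 2.5) is not intersected at this z (z outside [23, 42.5]); Taking the union: only the 25.5×13.5 cube is present, so the union is just that shape — 1 connected region. The result has 1 disconnected region.

1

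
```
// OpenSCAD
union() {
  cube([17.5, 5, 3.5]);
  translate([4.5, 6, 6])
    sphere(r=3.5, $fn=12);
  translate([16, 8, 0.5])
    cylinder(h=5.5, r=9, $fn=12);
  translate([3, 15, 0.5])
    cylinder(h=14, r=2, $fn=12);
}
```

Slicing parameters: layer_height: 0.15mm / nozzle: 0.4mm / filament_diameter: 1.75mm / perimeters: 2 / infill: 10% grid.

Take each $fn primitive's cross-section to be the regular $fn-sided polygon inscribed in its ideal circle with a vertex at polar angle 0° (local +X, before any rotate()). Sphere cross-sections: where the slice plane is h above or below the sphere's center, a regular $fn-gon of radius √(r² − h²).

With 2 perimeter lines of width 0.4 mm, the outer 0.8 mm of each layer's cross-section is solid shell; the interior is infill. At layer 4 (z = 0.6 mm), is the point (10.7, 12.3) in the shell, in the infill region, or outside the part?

At z = 0.6 mm: the cube (footprint 17.5×5) is included at this height; the sphere at (4.5, 6) is absent (|z−center|=5.400 > r=3.5); the cylinder at (16, 8): section is a regular 12-gon, circumradius r=9; the r=2 cylinder at (3, 15) gives a regular 12-gon of circumradius 2 (constant along its height); Combining (union): the regions partially overlap (shared area 40.59 mm²), so overlapping operands fuse into one piece — 2 connected regions. Overall, the cross-section has 2 separate islands. The nearest boundary edge runs (8.21, 12.50)→(11.50, 15.79); distance from the point to it = 1.91 mm. (Shell/infill is judged within the island containing the point — the largest one.) The point is inside the cross-section and 1.91 mm from the nearest boundary — more than the 0.8 mm shell width (2 × 0.4), so it's in the infill interior.

infill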